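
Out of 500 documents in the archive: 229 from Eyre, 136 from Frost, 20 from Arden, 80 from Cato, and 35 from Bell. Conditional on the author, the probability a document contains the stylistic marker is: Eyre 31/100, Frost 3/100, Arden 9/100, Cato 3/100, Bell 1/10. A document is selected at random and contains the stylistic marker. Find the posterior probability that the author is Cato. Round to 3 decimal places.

Prior × likelihood for each hypothesis:
  Eyre: 0.458 × 0.31 = 0.14198
  Frost: 0.272 × 0.03 = 0.00816
  Arden: 0.04 × 0.09 = 0.0036
  Cato: 0.16 × 0.03 = 0.0048
  Bell: 0.07 × 0.1 = 0.007
Sum = 0.16554.
P(Cato | evidence) = 0.0048 / 0.16554 ≈ 0.029.

0.029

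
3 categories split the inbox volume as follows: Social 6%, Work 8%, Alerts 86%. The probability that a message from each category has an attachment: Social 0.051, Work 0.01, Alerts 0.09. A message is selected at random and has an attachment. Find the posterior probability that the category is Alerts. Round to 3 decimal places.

0.952

Unnormalized posteriors (prior × likelihood):
  Social: 0.06 × 0.051 = 0.00306
  Work: 0.08 × 0.01 = 0.0008
  Alerts: 0.86 × 0.09 = 0.0774
Sum = 0.08126.
P(Alerts | evidence) = 0.0774 / 0.08126 ≈ 0.952.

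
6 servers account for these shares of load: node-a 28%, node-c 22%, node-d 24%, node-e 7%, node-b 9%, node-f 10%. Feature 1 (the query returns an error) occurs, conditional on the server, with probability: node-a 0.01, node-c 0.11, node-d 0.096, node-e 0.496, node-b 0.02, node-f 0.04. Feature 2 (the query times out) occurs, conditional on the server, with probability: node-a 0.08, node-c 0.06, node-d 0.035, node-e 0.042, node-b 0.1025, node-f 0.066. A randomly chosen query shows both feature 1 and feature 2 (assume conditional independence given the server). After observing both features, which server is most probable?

node-e

By Bayes' rule, posterior ∝ prior × likelihood:
  node-a: 0.28 × 0.01 × 0.08 = 0.000224
  node-c: 0.22 × 0.11 × 0.06 = 0.001452
  node-d: 0.24 × 0.096 × 0.035 = 0.0008064
  node-e: 0.07 × 0.496 × 0.042 = 0.00145824
  node-b: 0.09 × 0.02 × 0.1025 = 0.0001845
  node-f: 0.1 × 0.04 × 0.066 = 0.000264
Total = 0.00438914.
Largest term belongs to node-e, so node-e is most probable.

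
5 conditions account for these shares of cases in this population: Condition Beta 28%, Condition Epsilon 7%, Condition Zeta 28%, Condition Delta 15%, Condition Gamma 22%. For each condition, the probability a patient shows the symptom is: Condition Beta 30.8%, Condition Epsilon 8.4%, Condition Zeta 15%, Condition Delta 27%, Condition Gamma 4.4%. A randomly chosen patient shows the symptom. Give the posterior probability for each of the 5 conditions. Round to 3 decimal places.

Condition Beta 0.468, Condition Epsilon 0.032, Condition Zeta 0.228, Condition Delta 0.220, Condition Gamma 0.053

By Bayes' rule, posterior ∝ prior × likelihood:
  Condition Beta: 0.28 × 0.308 = 0.08624
  Condition Epsilon: 0.07 × 0.084 = 0.00588
  Condition Zeta: 0.28 × 0.15 = 0.042
  Condition Delta: 0.15 × 0.27 = 0.0405
  Condition Gamma: 0.22 × 0.044 = 0.00968
Normalizing constant = 0.1843.
P(Condition Beta | symptomatic) = 0.08624/0.1843 ≈ 0.468
P(Condition Epsilon | symptomatic) = 0.00588/0.1843 ≈ 0.032
P(Condition Zeta | symptomatic) = 0.042/0.1843 ≈ 0.228
P(Condition Delta | symptomatic) = 0.0405/0.1843 ≈ 0.220
P(Condition Gamma | symptomatic) = 0.00968/0.1843 ≈ 0.053
(Check: 0.468+0.032+0.228+0.220+0.053 = 1.001.)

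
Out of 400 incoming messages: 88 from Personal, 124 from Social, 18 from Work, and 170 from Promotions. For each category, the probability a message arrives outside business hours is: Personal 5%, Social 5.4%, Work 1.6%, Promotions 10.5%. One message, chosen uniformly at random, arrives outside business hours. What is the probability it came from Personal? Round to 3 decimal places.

0.151

By Bayes' rule, posterior ∝ prior × likelihood:
  Personal: 0.22 × 0.05 = 0.011
  Social: 0.31 × 0.054 = 0.01674
  Work: 0.045 × 0.016 = 0.00072
  Promotions: 0.425 × 0.105 = 0.044625
Sum = 0.073085.
P(Personal | evidence) = 0.011 / 0.073085 ≈ 0.151.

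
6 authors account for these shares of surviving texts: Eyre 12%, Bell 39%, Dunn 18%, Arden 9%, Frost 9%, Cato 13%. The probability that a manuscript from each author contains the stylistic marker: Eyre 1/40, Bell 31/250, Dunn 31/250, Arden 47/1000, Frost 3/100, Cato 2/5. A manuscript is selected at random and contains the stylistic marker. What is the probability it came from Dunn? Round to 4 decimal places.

0.1683

Compute prior × likelihood for every hypothesis:
  Eyre: 0.12 × 0.025 = 0.003
  Bell: 0.39 × 0.124 = 0.04836
  Dunn: 0.18 × 0.124 = 0.02232
  Arden: 0.09 × 0.047 = 0.00423
  Frost: 0.09 × 0.03 = 0.0027
  Cato: 0.13 × 0.4 = 0.052
Total = 0.13261.
P(Dunn | evidence) = 0.02232 / 0.13261 ≈ 0.1683.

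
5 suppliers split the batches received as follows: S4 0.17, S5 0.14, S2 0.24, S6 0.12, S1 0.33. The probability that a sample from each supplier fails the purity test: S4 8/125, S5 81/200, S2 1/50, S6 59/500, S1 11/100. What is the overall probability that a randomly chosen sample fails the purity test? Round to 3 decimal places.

Prior × likelihood for each hypothesis:
  S4: 0.17 × 0.064 = 0.01088
  S5: 0.14 × 0.405 = 0.0567
  S2: 0.24 × 0.02 = 0.0048
  S6: 0.12 × 0.118 = 0.01416
  S1: 0.33 × 0.11 = 0.0363
P(off-spec) = 0.01088 + 0.0567 + 0.0048 + 0.01416 + 0.0363 = 0.12284 → 0.123.

0.123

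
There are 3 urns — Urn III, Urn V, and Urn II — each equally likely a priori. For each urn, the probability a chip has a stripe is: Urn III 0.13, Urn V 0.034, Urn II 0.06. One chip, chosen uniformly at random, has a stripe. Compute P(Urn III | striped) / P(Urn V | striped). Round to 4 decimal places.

With a uniform prior (1/3 each), posterior ∝ likelihood:
  Urn III: 0.13
  Urn V: 0.034
  Urn II: 0.06
Sum = 0.224.
The ratio is 0.13 / 0.034 (the normalizer cancels) = 3.8235.

3.8235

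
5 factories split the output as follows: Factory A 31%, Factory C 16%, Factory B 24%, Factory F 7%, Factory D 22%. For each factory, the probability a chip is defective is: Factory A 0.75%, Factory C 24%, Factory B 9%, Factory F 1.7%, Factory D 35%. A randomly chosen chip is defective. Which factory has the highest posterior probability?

Factory D

Prior × likelihood for each hypothesis:
  Factory A: 0.31 × 0.0075 = 0.002325
  Factory C: 0.16 × 0.24 = 0.0384
  Factory B: 0.24 × 0.09 = 0.0216
  Factory F: 0.07 × 0.017 = 0.00119
  Factory D: 0.22 × 0.35 = 0.077
Total = 0.140515.
Largest term belongs to Factory D, so Factory D is most probable.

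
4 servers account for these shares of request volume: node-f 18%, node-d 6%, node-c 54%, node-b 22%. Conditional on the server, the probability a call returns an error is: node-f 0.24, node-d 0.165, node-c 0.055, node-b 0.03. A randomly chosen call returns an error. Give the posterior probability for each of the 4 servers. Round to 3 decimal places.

node-f 0.483, node-d 0.111, node-c 0.332, node-b 0.074

By Bayes' rule, posterior ∝ prior × likelihood:
  node-f: 0.18 × 0.24 = 0.0432
  node-d: 0.06 × 0.165 = 0.0099
  node-c: 0.54 × 0.055 = 0.0297
  node-b: 0.22 × 0.03 = 0.0066
Normalizing constant = 0.0894.
P(node-f | error) = 0.0432/0.0894 ≈ 0.483
P(node-d | error) = 0.0099/0.0894 ≈ 0.111
P(node-c | error) = 0.0297/0.0894 ≈ 0.332
P(node-b | error) = 0.0066/0.0894 ≈ 0.074
(Check: 0.483+0.111+0.332+0.074 = 1.000.)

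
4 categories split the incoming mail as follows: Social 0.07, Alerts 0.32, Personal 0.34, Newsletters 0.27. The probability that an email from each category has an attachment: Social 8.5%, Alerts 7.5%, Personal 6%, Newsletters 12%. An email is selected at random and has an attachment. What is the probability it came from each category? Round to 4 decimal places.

Social 0.0719, Alerts 0.2900, Personal 0.2465, Newsletters 0.3915

Unnormalized posteriors (prior × likelihood):
  Social: 0.07 × 0.085 = 0.00595
  Alerts: 0.32 × 0.075 = 0.024
  Personal: 0.34 × 0.06 = 0.0204
  Newsletters: 0.27 × 0.12 = 0.0324
Sum = 0.08275.
P(Social | attachment) = 0.00595/0.08275 ≈ 0.0719
P(Alerts | attachment) = 0.024/0.08275 ≈ 0.2900
P(Personal | attachment) = 0.0204/0.08275 ≈ 0.2465
P(Newsletters | attachment) = 0.0324/0.08275 ≈ 0.3915
(Check: 0.0719+0.2900+0.2465+0.3915 = 0.9999.)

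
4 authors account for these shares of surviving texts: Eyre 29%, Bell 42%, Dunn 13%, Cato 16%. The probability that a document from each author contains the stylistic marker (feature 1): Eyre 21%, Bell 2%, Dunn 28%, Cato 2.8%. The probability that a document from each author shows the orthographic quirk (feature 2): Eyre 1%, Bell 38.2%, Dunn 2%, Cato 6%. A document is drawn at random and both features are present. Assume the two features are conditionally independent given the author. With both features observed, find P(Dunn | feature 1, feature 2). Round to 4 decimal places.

0.1512

Prior × likelihood for each hypothesis:
  Eyre: 0.29 × 0.21 × 0.01 = 0.000609
  Bell: 0.42 × 0.02 × 0.382 = 0.0032088
  Dunn: 0.13 × 0.28 × 0.02 = 0.000728
  Cato: 0.16 × 0.028 × 0.06 = 0.0002688
Sum = 0.0048146.
P(Dunn | evidence) = 0.000728 / 0.0048146 ≈ 0.1512.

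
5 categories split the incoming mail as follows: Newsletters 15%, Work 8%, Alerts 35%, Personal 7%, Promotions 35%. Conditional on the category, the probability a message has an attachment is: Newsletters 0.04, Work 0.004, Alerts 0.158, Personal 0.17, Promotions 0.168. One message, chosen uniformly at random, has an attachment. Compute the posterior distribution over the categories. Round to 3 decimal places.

By Bayes' rule, posterior ∝ prior × likelihood:
  Newsletters: 0.15 × 0.04 = 0.006
  Work: 0.08 × 0.004 = 0.00032
  Alerts: 0.35 × 0.158 = 0.0553
  Personal: 0.07 × 0.17 = 0.0119
  Promotions: 0.35 × 0.168 = 0.0588
Normalizing constant = 0.13232.
P(Newsletters | attachment) = 0.006/0.13232 ≈ 0.045
P(Work | attachment) = 0.00032/0.13232 ≈ 0.002
P(Alerts | attachment) = 0.0553/0.13232 ≈ 0.418
P(Personal | attachment) = 0.0119/0.13232 ≈ 0.090
P(Promotions | attachment) = 0.0588/0.13232 ≈ 0.444

Newsletters 0.045, Work 0.002, Alerts 0.418, Personal 0.090, Promotions 0.444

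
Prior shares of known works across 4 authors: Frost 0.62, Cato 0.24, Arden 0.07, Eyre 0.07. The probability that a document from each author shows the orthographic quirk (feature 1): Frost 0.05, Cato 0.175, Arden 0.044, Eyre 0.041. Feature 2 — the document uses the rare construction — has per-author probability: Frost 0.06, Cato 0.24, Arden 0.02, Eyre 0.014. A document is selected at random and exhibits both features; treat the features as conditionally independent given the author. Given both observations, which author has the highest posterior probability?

Compute prior × likelihood for every hypothesis:
  Frost: 0.62 × 0.05 × 0.06 = 0.00186
  Cato: 0.24 × 0.175 × 0.24 = 0.01008
  Arden: 0.07 × 0.044 × 0.02 = 0.0000616
  Eyre: 0.07 × 0.041 × 0.014 = 0.00004018
Sum = 0.01204178.
Largest term belongs to Cato, so Cato is most probable.

Cato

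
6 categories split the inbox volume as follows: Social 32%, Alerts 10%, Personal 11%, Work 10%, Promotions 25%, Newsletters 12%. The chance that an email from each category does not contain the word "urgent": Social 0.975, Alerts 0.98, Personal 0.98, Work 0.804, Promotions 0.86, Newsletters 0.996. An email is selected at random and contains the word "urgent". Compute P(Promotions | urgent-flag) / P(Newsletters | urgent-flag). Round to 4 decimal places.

Taking complements, P(urgent-flag | each) = Social 0.025, Alerts 0.02, Personal 0.02, Work 0.196, Promotions 0.14, Newsletters 0.004.
By Bayes' rule, posterior ∝ prior × likelihood:
  Social: 0.32 × 0.025 = 0.008
  Alerts: 0.1 × 0.02 = 0.002
  Personal: 0.11 × 0.02 = 0.0022
  Work: 0.1 × 0.196 = 0.0196
  Promotions: 0.25 × 0.14 = 0.035
  Newsletters: 0.12 × 0.004 = 0.00048
Total = 0.06728.
The ratio is 0.035 / 0.00048 (the normalizer cancels) = 72.9167.

72.9167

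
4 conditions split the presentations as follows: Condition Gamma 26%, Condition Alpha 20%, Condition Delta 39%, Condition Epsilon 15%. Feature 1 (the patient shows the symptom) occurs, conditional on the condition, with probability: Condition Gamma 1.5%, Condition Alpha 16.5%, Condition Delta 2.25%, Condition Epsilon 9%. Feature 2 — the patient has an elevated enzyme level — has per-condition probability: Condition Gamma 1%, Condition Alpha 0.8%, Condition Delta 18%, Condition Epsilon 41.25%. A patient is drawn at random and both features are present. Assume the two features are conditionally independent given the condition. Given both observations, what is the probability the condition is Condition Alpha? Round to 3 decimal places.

0.035

Prior × likelihood for each hypothesis:
  Condition Gamma: 0.26 × 0.015 × 0.01 = 0.000039
  Condition Alpha: 0.2 × 0.165 × 0.008 = 0.000264
  Condition Delta: 0.39 × 0.0225 × 0.18 = 0.0015795
  Condition Epsilon: 0.15 × 0.09 × 0.4125 = 0.00556875
Normalizing constant = 0.00745125.
P(Condition Alpha | evidence) = 0.000264 / 0.00745125 ≈ 0.035.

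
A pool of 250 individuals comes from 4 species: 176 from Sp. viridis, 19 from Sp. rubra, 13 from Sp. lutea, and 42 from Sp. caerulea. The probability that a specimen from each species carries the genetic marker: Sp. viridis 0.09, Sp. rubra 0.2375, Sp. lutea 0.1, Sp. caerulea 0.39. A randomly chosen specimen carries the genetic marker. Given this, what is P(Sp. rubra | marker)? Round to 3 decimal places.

By Bayes' rule, posterior ∝ prior × likelihood:
  Sp. viridis: 0.704 × 0.09 = 0.06336
  Sp. rubra: 0.076 × 0.2375 = 0.01805
  Sp. lutea: 0.052 × 0.1 = 0.0052
  Sp. caerulea: 0.168 × 0.39 = 0.06552
Total = 0.15213.
P(Sp. rubra | evidence) = 0.01805 / 0.15213 ≈ 0.119.

0.119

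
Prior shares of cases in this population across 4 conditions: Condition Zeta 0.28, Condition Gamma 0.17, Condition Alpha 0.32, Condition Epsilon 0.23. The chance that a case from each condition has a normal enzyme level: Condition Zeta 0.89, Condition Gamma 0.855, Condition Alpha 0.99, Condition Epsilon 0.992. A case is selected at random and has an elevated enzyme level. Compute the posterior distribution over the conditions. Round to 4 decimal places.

Condition Zeta 0.5092, Condition Gamma 0.4075, Condition Alpha 0.0529, Condition Epsilon 0.0304

Taking complements, P(elevated | each) = Condition Zeta 0.11, Condition Gamma 0.145, Condition Alpha 0.01, Condition Epsilon 0.008.
By Bayes' rule, posterior ∝ prior × likelihood:
  Condition Zeta: 0.28 × 0.11 = 0.0308
  Condition Gamma: 0.17 × 0.145 = 0.02465
  Condition Alpha: 0.32 × 0.01 = 0.0032
  Condition Epsilon: 0.23 × 0.008 = 0.00184
Normalizing constant = 0.06049.
P(Condition Zeta | elevated) = 0.0308/0.06049 ≈ 0.5092
P(Condition Gamma | elevated) = 0.02465/0.06049 ≈ 0.4075
P(Condition Alpha | elevated) = 0.0032/0.06049 ≈ 0.0529
P(Condition Epsilon | elevated) = 0.00184/0.06049 ≈ 0.0304
(Check: 0.5092+0.4075+0.0529+0.0304 = 1.0000.)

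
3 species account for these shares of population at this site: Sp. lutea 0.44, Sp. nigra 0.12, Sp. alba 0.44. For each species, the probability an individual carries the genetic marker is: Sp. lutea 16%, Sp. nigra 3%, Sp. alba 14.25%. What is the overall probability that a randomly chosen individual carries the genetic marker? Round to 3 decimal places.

0.137

Unnormalized posteriors (prior × likelihood):
  Sp. lutea: 0.44 × 0.16 = 0.0704
  Sp. nigra: 0.12 × 0.03 = 0.0036
  Sp. alba: 0.44 × 0.1425 = 0.0627
P(marker) = 0.0704 + 0.0036 + 0.0627 = 0.1367 → 0.137.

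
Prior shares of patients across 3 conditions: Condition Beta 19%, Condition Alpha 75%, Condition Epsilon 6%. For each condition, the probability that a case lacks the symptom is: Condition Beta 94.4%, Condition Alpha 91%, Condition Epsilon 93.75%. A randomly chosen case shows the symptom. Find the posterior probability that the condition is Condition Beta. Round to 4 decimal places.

0.1299

Taking complements, P(symptomatic | each) = Condition Beta 0.056, Condition Alpha 0.09, Condition Epsilon 0.0625.
Prior × likelihood for each hypothesis:
  Condition Beta: 0.19 × 0.056 = 0.01064
  Condition Alpha: 0.75 × 0.09 = 0.0675
  Condition Epsilon: 0.06 × 0.0625 = 0.00375
Total = 0.08189.
P(Condition Beta | evidence) = 0.01064 / 0.08189 ≈ 0.1299.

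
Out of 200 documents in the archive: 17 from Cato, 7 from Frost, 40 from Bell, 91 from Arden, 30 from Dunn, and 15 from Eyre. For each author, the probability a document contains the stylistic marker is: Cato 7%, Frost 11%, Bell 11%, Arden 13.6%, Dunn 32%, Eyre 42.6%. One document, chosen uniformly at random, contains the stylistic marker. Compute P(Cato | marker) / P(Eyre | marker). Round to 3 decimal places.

0.186

By Bayes' rule, posterior ∝ prior × likelihood:
  Cato: 0.085 × 0.07 = 0.00595
  Frost: 0.035 × 0.11 = 0.00385
  Bell: 0.2 × 0.11 = 0.022
  Arden: 0.455 × 0.136 = 0.06188
  Dunn: 0.15 × 0.32 = 0.048
  Eyre: 0.075 × 0.426 = 0.03195
Normalizing constant = 0.17363.
The ratio is 0.00595 / 0.03195 (the normalizer cancels) = 0.186.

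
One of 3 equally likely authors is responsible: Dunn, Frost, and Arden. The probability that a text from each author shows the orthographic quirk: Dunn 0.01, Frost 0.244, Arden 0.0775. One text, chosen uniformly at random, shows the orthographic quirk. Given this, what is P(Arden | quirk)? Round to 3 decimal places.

0.234

Since the prior is uniform, the posterior is proportional to the likelihood:
  Dunn: 0.01
  Frost: 0.244
  Arden: 0.0775
Normalizing constant = 0.3315.
P(Arden | evidence) = 0.0775 / 0.3315 ≈ 0.234.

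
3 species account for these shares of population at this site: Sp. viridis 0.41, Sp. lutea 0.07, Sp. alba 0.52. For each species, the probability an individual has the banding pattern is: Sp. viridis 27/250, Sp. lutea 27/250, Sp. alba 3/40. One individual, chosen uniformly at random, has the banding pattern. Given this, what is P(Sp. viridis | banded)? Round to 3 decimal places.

By Bayes' rule, posterior ∝ prior × likelihood:
  Sp. viridis: 0.41 × 0.108 = 0.04428
  Sp. lutea: 0.07 × 0.108 = 0.00756
  Sp. alba: 0.52 × 0.075 = 0.039
Sum = 0.09084.
P(Sp. viridis | evidence) = 0.04428 / 0.09084 ≈ 0.487.

0.487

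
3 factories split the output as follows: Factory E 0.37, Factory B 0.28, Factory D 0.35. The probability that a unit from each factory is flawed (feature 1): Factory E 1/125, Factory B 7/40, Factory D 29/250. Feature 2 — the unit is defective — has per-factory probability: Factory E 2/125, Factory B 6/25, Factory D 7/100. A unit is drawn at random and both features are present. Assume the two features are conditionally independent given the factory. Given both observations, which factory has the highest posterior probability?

Unnormalized posteriors (prior × likelihood):
  Factory E: 0.37 × 0.008 × 0.016 = 0.00004736
  Factory B: 0.28 × 0.175 × 0.24 = 0.01176
  Factory D: 0.35 × 0.116 × 0.07 = 0.002842
Sum = 0.01464936.
Largest term belongs to Factory B, so Factory B is most probable.

Factory B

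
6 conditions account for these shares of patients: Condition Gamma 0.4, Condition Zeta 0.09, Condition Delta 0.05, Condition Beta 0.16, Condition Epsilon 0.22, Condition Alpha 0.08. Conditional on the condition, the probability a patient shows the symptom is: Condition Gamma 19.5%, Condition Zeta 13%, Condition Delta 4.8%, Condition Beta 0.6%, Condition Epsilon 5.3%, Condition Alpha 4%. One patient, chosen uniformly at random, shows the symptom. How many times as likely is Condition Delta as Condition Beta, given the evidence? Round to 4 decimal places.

Unnormalized posteriors (prior × likelihood):
  Condition Gamma: 0.4 × 0.195 = 0.078
  Condition Zeta: 0.09 × 0.13 = 0.0117
  Condition Delta: 0.05 × 0.048 = 0.0024
  Condition Beta: 0.16 × 0.006 = 0.00096
  Condition Epsilon: 0.22 × 0.053 = 0.01166
  Condition Alpha: 0.08 × 0.04 = 0.0032
Normalizing constant = 0.10792.
The ratio is 0.0024 / 0.00096 (the normalizer cancels) = 2.5000.

2.5000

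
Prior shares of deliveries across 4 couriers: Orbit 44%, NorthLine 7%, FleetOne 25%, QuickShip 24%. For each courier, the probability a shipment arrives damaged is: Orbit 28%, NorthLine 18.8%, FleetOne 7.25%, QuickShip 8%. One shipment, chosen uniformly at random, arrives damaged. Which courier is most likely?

By Bayes' rule, posterior ∝ prior × likelihood:
  Orbit: 0.44 × 0.28 = 0.1232
  NorthLine: 0.07 × 0.188 = 0.01316
  FleetOne: 0.25 × 0.0725 = 0.018125
  QuickShip: 0.24 × 0.08 = 0.0192
Sum = 0.173685.
Largest term belongs to Orbit, so Orbit is most probable.

Orbit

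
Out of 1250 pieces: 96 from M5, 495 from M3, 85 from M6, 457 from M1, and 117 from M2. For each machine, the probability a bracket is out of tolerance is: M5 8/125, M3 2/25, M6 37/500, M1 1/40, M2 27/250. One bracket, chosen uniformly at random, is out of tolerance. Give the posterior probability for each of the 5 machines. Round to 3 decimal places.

Compute prior × likelihood for every hypothesis:
  M5: 0.0768 × 0.064 = 0.0049152
  M3: 0.396 × 0.08 = 0.03168
  M6: 0.068 × 0.074 = 0.005032
  M1: 0.3656 × 0.025 = 0.00914
  M2: 0.0936 × 0.108 = 0.0101088
Sum = 0.060876.
P(M5 | oversize) = 0.0049152/0.060876 ≈ 0.081
P(M3 | oversize) = 0.03168/0.060876 ≈ 0.520
P(M6 | oversize) = 0.005032/0.060876 ≈ 0.083
P(M1 | oversize) = 0.00914/0.060876 ≈ 0.150
P(M2 | oversize) = 0.0101088/0.060876 ≈ 0.166
(Check: 0.081+0.520+0.083+0.150+0.166 = 1.000.)

M5 0.081, M3 0.520, M6 0.083, M1 0.150, M2 0.166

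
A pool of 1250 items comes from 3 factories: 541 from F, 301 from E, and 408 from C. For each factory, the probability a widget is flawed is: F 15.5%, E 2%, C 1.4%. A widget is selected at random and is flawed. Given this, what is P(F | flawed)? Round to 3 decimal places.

Prior × likelihood for each hypothesis:
  F: 0.4328 × 0.155 = 0.067084
  E: 0.2408 × 0.02 = 0.004816
  C: 0.3264 × 0.014 = 0.0045696
Total = 0.0764696.
P(F | evidence) = 0.067084 / 0.0764696 ≈ 0.877.

0.877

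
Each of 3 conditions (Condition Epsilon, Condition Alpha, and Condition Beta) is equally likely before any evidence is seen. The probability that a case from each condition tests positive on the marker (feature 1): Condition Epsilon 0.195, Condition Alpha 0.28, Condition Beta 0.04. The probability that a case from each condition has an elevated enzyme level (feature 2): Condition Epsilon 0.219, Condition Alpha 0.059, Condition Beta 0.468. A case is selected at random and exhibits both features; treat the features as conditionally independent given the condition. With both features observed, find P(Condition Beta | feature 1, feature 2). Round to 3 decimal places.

With a uniform prior (1/3 each), posterior ∝ likelihood:
  Condition Epsilon: 0.195 × 0.219 = 0.042705
  Condition Alpha: 0.28 × 0.059 = 0.01652
  Condition Beta: 0.04 × 0.468 = 0.01872
Sum = 0.077945.
P(Condition Beta | evidence) = 0.01872 / 0.077945 ≈ 0.240.

0.240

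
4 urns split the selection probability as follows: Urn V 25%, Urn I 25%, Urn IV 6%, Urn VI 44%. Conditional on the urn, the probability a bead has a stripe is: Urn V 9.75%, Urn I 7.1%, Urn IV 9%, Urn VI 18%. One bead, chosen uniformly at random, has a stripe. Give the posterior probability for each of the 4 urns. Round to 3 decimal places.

Urn V 0.192, Urn I 0.140, Urn IV 0.043, Urn VI 0.625

Compute prior × likelihood for every hypothesis:
  Urn V: 0.25 × 0.0975 = 0.024375
  Urn I: 0.25 × 0.071 = 0.01775
  Urn IV: 0.06 × 0.09 = 0.0054
  Urn VI: 0.44 × 0.18 = 0.0792
Sum = 0.126725.
P(Urn V | striped) = 0.024375/0.126725 ≈ 0.192
P(Urn I | striped) = 0.01775/0.126725 ≈ 0.140
P(Urn IV | striped) = 0.0054/0.126725 ≈ 0.043
P(Urn VI | striped) = 0.0792/0.126725 ≈ 0.625
(Check: 0.192+0.140+0.043+0.625 = 1.000.)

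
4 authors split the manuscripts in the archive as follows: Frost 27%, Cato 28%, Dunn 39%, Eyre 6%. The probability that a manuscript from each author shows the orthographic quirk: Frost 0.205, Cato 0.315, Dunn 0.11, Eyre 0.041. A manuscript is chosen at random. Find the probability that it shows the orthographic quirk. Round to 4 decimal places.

0.1889

By Bayes' rule, posterior ∝ prior × likelihood:
  Frost: 0.27 × 0.205 = 0.05535
  Cato: 0.28 × 0.315 = 0.0882
  Dunn: 0.39 × 0.11 = 0.0429
  Eyre: 0.06 × 0.041 = 0.00246
P(quirk) = 0.05535 + 0.0882 + 0.0429 + 0.00246 = 0.18891 → 0.1889.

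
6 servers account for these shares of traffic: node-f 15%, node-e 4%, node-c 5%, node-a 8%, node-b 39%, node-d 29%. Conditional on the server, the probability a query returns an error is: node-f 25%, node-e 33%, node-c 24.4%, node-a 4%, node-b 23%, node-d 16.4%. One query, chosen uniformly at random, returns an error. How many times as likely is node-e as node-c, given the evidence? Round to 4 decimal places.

1.0820

Compute prior × likelihood for every hypothesis:
  node-f: 0.15 × 0.25 = 0.0375
  node-e: 0.04 × 0.33 = 0.0132
  node-c: 0.05 × 0.244 = 0.0122
  node-a: 0.08 × 0.04 = 0.0032
  node-b: 0.39 × 0.23 = 0.0897
  node-d: 0.29 × 0.164 = 0.04756
Total = 0.20336.
The ratio is 0.0132 / 0.0122 (the normalizer cancels) = 1.0820.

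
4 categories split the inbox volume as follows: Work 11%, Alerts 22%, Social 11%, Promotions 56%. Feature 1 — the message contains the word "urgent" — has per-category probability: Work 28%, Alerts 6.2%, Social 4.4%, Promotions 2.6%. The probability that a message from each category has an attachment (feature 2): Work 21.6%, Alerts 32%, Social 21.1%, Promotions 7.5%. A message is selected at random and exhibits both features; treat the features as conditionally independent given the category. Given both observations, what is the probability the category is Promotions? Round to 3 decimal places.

0.083

Compute prior × likelihood for every hypothesis:
  Work: 0.11 × 0.28 × 0.216 = 0.0066528
  Alerts: 0.22 × 0.062 × 0.32 = 0.0043648
  Social: 0.11 × 0.044 × 0.211 = 0.00102124
  Promotions: 0.56 × 0.026 × 0.075 = 0.001092
Normalizing constant = 0.01313084.
P(Promotions | evidence) = 0.001092 / 0.01313084 ≈ 0.083.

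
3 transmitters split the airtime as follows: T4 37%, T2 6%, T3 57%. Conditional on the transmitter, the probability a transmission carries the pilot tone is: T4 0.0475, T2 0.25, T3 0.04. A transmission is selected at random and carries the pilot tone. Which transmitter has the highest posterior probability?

Prior × likelihood for each hypothesis:
  T4: 0.37 × 0.0475 = 0.017575
  T2: 0.06 × 0.25 = 0.015
  T3: 0.57 × 0.04 = 0.0228
Total = 0.055375.
Largest term belongs to T3, so T3 is most probable.

T3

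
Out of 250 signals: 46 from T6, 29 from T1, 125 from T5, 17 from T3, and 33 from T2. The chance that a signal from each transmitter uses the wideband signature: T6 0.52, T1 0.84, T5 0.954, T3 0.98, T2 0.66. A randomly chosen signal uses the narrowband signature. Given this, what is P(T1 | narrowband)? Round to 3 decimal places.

Taking complements, P(narrowband | each) = T6 0.48, T1 0.16, T5 0.046, T3 0.02, T2 0.34.
Compute prior × likelihood for every hypothesis:
  T6: 0.184 × 0.48 = 0.08832
  T1: 0.116 × 0.16 = 0.01856
  T5: 0.5 × 0.046 = 0.023
  T3: 0.068 × 0.02 = 0.00136
  T2: 0.132 × 0.34 = 0.04488
Normalizing constant = 0.17612.
P(T1 | evidence) = 0.01856 / 0.17612 ≈ 0.105.

0.105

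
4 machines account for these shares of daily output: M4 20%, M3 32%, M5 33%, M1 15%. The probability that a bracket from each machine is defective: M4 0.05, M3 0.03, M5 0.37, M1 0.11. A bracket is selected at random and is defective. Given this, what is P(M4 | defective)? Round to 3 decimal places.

Prior × likelihood for each hypothesis:
  M4: 0.2 × 0.05 = 0.01
  M3: 0.32 × 0.03 = 0.0096
  M5: 0.33 × 0.37 = 0.1221
  M1: 0.15 × 0.11 = 0.0165
Total = 0.1582.
P(M4 | evidence) = 0.01 / 0.1582 ≈ 0.063.

0.063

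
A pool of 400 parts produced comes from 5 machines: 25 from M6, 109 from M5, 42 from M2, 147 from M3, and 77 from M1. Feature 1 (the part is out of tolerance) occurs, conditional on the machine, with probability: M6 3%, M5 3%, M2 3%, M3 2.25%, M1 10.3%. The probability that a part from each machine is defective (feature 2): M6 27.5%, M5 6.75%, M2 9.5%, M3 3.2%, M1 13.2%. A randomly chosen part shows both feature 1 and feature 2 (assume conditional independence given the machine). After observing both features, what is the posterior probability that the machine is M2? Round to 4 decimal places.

Unnormalized posteriors (prior × likelihood):
  M6: 0.0625 × 0.03 × 0.275 = 0.000515625
  M5: 0.2725 × 0.03 × 0.0675 = 0.0005518125
  M2: 0.105 × 0.03 × 0.095 = 0.00029925
  M3: 0.3675 × 0.0225 × 0.032 = 0.0002646
  M1: 0.1925 × 0.103 × 0.132 = 0.00261723
Total = 0.0042485175.
P(M2 | evidence) = 0.00029925 / 0.0042485175 ≈ 0.0704.

0.0704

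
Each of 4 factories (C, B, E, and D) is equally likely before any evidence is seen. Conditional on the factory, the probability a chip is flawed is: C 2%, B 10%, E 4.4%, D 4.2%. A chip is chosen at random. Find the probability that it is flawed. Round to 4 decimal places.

0.0515

With a uniform prior (1/4 each), posterior ∝ likelihood:
  C: 0.02
  B: 0.1
  E: 0.044
  D: 0.042
P(flawed) = (1/4) × (0.02 + 0.1 + 0.044 + 0.042) = 0.206/4 ≈ 0.0515.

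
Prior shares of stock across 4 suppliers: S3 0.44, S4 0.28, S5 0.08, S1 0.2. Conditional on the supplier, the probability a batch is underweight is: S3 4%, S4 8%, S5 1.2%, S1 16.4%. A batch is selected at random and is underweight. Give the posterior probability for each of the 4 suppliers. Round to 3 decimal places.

By Bayes' rule, posterior ∝ prior × likelihood:
  S3: 0.44 × 0.04 = 0.0176
  S4: 0.28 × 0.08 = 0.0224
  S5: 0.08 × 0.012 = 0.00096
  S1: 0.2 × 0.164 = 0.0328
Normalizing constant = 0.07376.
P(S3 | underweight) = 0.0176/0.07376 ≈ 0.239
P(S4 | underweight) = 0.0224/0.07376 ≈ 0.304
P(S5 | underweight) = 0.00096/0.07376 ≈ 0.013
P(S1 | underweight) = 0.0328/0.07376 ≈ 0.445
(Check: 0.239+0.304+0.013+0.445 = 1.001.)

S3 0.239, S4 0.304, S5 0.013, S1 0.445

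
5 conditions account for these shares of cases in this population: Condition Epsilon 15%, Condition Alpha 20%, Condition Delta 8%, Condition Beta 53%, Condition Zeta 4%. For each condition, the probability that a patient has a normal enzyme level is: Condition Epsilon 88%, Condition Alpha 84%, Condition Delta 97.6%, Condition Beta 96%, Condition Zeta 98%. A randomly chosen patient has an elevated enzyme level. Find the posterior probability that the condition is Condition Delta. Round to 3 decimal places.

Taking complements, P(elevated | each) = Condition Epsilon 0.12, Condition Alpha 0.16, Condition Delta 0.024, Condition Beta 0.04, Condition Zeta 0.02.
Unnormalized posteriors (prior × likelihood):
  Condition Epsilon: 0.15 × 0.12 = 0.018
  Condition Alpha: 0.2 × 0.16 = 0.032
  Condition Delta: 0.08 × 0.024 = 0.00192
  Condition Beta: 0.53 × 0.04 = 0.0212
  Condition Zeta: 0.04 × 0.02 = 0.0008
Sum = 0.07392.
P(Condition Delta | evidence) = 0.00192 / 0.07392 ≈ 0.026.

0.026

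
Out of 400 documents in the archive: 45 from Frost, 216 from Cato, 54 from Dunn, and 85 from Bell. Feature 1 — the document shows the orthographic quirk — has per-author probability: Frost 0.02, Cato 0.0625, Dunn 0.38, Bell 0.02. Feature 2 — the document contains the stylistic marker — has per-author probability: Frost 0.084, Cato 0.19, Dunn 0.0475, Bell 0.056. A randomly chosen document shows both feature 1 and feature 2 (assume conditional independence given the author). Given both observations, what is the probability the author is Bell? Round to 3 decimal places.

0.026

Compute prior × likelihood for every hypothesis:
  Frost: 0.1125 × 0.02 × 0.084 = 0.000189
  Cato: 0.54 × 0.0625 × 0.19 = 0.0064125
  Dunn: 0.135 × 0.38 × 0.0475 = 0.00243675
  Bell: 0.2125 × 0.02 × 0.056 = 0.000238
Normalizing constant = 0.00927625.
P(Bell | evidence) = 0.000238 / 0.00927625 ≈ 0.026.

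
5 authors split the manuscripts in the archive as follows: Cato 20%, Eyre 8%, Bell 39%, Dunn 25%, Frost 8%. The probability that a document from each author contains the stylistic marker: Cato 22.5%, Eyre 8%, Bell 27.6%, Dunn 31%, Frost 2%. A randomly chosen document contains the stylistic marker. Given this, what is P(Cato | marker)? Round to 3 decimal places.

By Bayes' rule, posterior ∝ prior × likelihood:
  Cato: 0.2 × 0.225 = 0.045
  Eyre: 0.08 × 0.08 = 0.0064
  Bell: 0.39 × 0.276 = 0.10764
  Dunn: 0.25 × 0.31 = 0.0775
  Frost: 0.08 × 0.02 = 0.0016
Total = 0.23814.
P(Cato | evidence) = 0.045 / 0.23814 ≈ 0.189.

0.189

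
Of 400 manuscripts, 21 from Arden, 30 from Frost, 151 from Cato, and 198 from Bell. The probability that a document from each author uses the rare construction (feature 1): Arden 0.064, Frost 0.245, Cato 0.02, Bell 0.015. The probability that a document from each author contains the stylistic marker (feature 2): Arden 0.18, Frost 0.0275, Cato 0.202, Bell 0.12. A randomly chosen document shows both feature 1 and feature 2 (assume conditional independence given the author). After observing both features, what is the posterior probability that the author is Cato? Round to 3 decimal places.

0.433

Prior × likelihood for each hypothesis:
  Arden: 0.0525 × 0.064 × 0.18 = 0.0006048
  Frost: 0.075 × 0.245 × 0.0275 = 0.0005053125
  Cato: 0.3775 × 0.02 × 0.202 = 0.0015251
  Bell: 0.495 × 0.015 × 0.12 = 0.000891
Normalizing constant = 0.0035262125.
P(Cato | evidence) = 0.0015251 / 0.0035262125 ≈ 0.433.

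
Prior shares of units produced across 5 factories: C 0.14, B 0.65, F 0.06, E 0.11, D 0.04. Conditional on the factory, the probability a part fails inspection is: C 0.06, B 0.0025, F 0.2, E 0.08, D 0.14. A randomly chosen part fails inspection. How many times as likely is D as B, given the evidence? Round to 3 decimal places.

3.446

Unnormalized posteriors (prior × likelihood):
  C: 0.14 × 0.06 = 0.0084
  B: 0.65 × 0.0025 = 0.001625
  F: 0.06 × 0.2 = 0.012
  E: 0.11 × 0.08 = 0.0088
  D: 0.04 × 0.14 = 0.0056
Normalizing constant = 0.036425.
The ratio is 0.0056 / 0.001625 (the normalizer cancels) = 3.446.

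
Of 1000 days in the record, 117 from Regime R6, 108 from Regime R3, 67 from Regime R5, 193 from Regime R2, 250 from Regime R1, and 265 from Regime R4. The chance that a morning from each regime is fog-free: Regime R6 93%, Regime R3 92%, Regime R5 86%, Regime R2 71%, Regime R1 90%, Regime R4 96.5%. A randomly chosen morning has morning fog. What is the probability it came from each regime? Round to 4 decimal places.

Regime R6 0.0703, Regime R3 0.0742, Regime R5 0.0805, Regime R2 0.4806, Regime R1 0.2147, Regime R4 0.0796

Taking complements, P(fog | each) = Regime R6 0.07, Regime R3 0.08, Regime R5 0.14, Regime R2 0.29, Regime R1 0.1, Regime R4 0.035.
By Bayes' rule, posterior ∝ prior × likelihood:
  Regime R6: 0.117 × 0.07 = 0.00819
  Regime R3: 0.108 × 0.08 = 0.00864
  Regime R5: 0.067 × 0.14 = 0.00938
  Regime R2: 0.193 × 0.29 = 0.05597
  Regime R1: 0.25 × 0.1 = 0.025
  Regime R4: 0.265 × 0.035 = 0.009275
Normalizing constant = 0.116455.
P(Regime R6 | fog) = 0.00819/0.116455 ≈ 0.0703
P(Regime R3 | fog) = 0.00864/0.116455 ≈ 0.0742
P(Regime R5 | fog) = 0.00938/0.116455 ≈ 0.0805
P(Regime R2 | fog) = 0.05597/0.116455 ≈ 0.4806
P(Regime R1 | fog) = 0.025/0.116455 ≈ 0.2147
P(Regime R4 | fog) = 0.009275/0.116455 ≈ 0.0796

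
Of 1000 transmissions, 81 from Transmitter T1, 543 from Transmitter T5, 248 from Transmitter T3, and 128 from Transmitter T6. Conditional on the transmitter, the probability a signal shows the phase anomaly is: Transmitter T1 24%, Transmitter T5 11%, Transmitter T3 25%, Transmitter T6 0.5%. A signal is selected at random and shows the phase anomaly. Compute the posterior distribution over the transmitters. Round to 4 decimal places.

By Bayes' rule, posterior ∝ prior × likelihood:
  Transmitter T1: 0.081 × 0.24 = 0.01944
  Transmitter T5: 0.543 × 0.11 = 0.05973
  Transmitter T3: 0.248 × 0.25 = 0.062
  Transmitter T6: 0.128 × 0.005 = 0.00064
Total = 0.14181.
P(Transmitter T1 | anomaly) = 0.01944/0.14181 ≈ 0.1371
P(Transmitter T5 | anomaly) = 0.05973/0.14181 ≈ 0.4212
P(Transmitter T3 | anomaly) = 0.062/0.14181 ≈ 0.4372
P(Transmitter T6 | anomaly) = 0.00064/0.14181 ≈ 0.0045
(Check: 0.1371+0.4212+0.4372+0.0045 = 1.0000.)

Transmitter T1 0.1371, Transmitter T5 0.4212, Transmitter T3 0.4372, Transmitter T6 0.0045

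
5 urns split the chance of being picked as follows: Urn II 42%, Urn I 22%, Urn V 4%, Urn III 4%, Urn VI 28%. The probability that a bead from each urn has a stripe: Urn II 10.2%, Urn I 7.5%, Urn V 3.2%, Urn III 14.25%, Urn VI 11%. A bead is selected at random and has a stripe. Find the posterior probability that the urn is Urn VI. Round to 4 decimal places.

0.3171

Unnormalized posteriors (prior × likelihood):
  Urn II: 0.42 × 0.102 = 0.04284
  Urn I: 0.22 × 0.075 = 0.0165
  Urn V: 0.04 × 0.032 = 0.00128
  Urn III: 0.04 × 0.1425 = 0.0057
  Urn VI: 0.28 × 0.11 = 0.0308
Normalizing constant = 0.09712.
P(Urn VI | evidence) = 0.0308 / 0.09712 ≈ 0.3171.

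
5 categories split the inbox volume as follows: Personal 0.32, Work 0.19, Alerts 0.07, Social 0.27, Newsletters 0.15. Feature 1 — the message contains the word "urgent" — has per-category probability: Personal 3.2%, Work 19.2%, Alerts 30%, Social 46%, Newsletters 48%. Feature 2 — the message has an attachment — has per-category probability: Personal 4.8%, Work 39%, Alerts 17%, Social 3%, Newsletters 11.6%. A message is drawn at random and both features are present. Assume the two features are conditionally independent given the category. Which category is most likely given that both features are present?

Work

Compute prior × likelihood for every hypothesis:
  Personal: 0.32 × 0.032 × 0.048 = 0.00049152
  Work: 0.19 × 0.192 × 0.39 = 0.0142272
  Alerts: 0.07 × 0.3 × 0.17 = 0.00357
  Social: 0.27 × 0.46 × 0.03 = 0.003726
  Newsletters: 0.15 × 0.48 × 0.116 = 0.008352
Total = 0.03036672.
Largest term belongs to Work, so Work is most probable.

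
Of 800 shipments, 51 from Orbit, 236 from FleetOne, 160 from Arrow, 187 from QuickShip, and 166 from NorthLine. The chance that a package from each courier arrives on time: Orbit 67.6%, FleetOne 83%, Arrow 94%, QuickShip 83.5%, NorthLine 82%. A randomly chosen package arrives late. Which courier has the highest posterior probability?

FleetOne

Taking complements, P(late | each) = Orbit 0.324, FleetOne 0.17, Arrow 0.06, QuickShip 0.165, NorthLine 0.18.
Unnormalized posteriors (prior × likelihood):
  Orbit: 0.06375 × 0.324 = 0.020655
  FleetOne: 0.295 × 0.17 = 0.05015
  Arrow: 0.2 × 0.06 = 0.012
  QuickShip: 0.23375 × 0.165 = 0.03856875
  NorthLine: 0.2075 × 0.18 = 0.03735
Sum = 0.15872375.
Largest term belongs to FleetOne, so FleetOne is most probable.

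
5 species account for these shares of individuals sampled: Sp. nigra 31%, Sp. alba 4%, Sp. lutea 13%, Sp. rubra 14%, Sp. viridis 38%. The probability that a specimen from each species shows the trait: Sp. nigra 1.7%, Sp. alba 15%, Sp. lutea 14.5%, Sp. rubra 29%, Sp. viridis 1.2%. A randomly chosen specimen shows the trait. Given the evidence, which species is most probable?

Sp. rubra

By Bayes' rule, posterior ∝ prior × likelihood:
  Sp. nigra: 0.31 × 0.017 = 0.00527
  Sp. alba: 0.04 × 0.15 = 0.006
  Sp. lutea: 0.13 × 0.145 = 0.01885
  Sp. rubra: 0.14 × 0.29 = 0.0406
  Sp. viridis: 0.38 × 0.012 = 0.00456
Normalizing constant = 0.07528.
Largest term belongs to Sp. rubra, so Sp. rubra is most probable.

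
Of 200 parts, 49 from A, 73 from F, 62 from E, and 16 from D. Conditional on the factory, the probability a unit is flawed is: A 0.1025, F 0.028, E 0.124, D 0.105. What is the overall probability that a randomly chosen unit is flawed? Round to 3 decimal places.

Unnormalized posteriors (prior × likelihood):
  A: 0.245 × 0.1025 = 0.0251125
  F: 0.365 × 0.028 = 0.01022
  E: 0.31 × 0.124 = 0.03844
  D: 0.08 × 0.105 = 0.0084
P(flawed) = 0.0251125 + 0.01022 + 0.03844 + 0.0084 = 0.0821725 → 0.082.

0.082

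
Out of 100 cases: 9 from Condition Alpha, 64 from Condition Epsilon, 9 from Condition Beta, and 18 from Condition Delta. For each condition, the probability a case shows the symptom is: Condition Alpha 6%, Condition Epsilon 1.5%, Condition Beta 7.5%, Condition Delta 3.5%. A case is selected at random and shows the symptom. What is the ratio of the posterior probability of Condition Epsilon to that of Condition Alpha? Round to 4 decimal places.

1.7778

Unnormalized posteriors (prior × likelihood):
  Condition Alpha: 0.09 × 0.06 = 0.0054
  Condition Epsilon: 0.64 × 0.015 = 0.0096
  Condition Beta: 0.09 × 0.075 = 0.00675
  Condition Delta: 0.18 × 0.035 = 0.0063
Normalizing constant = 0.02805.
The ratio is 0.0096 / 0.0054 (the normalizer cancels) = 1.7778.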